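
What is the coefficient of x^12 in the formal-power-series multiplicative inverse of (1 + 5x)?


The inverse is 1/(1 + 5x). Apply the geometric identity 1/(1 - y) = sum_{k>=0} y^k with y = -5x:
1/(1 + 5x) = sum_{k>=0} (-5)^k x^k.
So the coefficient of x^12 is (-5)^12 = 244140625.

244140625


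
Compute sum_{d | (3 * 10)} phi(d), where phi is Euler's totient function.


First, 3 * 10 = 30. One classical identity is sum_{d | n} phi(d) = n (each k in [1, n] has a unique gcd with n, and among the k's with gcd(k, n) = n/d there are phi(d) of them). So the sum equals 30. We also verify directly:
Divisors of 30: 1, 2, 3, 5, 6, 10, 15, 30.
phi values: 1, 1, 2, 4, 2, 4, 8, 8.
Sum = 30.

30


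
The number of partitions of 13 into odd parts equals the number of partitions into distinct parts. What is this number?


Computing partitions of 13 into odd parts (1, 3, 5, ...):
Using the generating function prod_{k>=0} 1/(1-x^(2k+1)),
the count is 18

18


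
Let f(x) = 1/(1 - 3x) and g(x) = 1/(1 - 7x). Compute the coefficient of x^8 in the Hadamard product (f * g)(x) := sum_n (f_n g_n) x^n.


f has coefficients f_k = 3^k and g has coefficients g_k = 7^k, so the Hadamard product has coefficient (f*g)_k = 3^k * 7^k = 21^k.
For k = 8: 21^8 = 37822859361.

37822859361


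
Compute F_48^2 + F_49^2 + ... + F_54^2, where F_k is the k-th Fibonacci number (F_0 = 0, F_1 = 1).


There is a standard identity sum_{k=0}^{N} F_k^2 = F_N * F_{N+1} (proved inductively from the telescoping relation F_k^2 = F_k F_{k+1} - F_{k-1} F_k). Then
sum_{k=48}^{54} F_k^2 = F_54 F_55 - F_47 F_48.
Computing: F_54 = 86267571272, F_55 = 139583862445, F_47 = 2971215073, F_48 = 4807526976.
Sum = 86267571272 * 139583862445 - 2971215073 * 4807526976 = 12027276605280136370792.

12027276605280136370792


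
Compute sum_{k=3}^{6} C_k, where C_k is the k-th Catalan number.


C_3 through C_6: 5, 14, 42, 132
Sum = 5 + 14 + 42 + 132
= 193

193


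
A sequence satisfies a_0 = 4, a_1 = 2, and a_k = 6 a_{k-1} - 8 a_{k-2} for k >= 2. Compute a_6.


The characteristic equation is t^2 - 6 t + 8 = 0, with roots r_1 = 4 and r_2 = 2 (so c_1 = r_1 + r_2, c_2 = -r_1 r_2 as required).
One can use the closed form a_n = A r_1^n + B r_2^n, but direct iteration is more reliable:
a_0 = 4, a_1 = 2, a_2 = -20, a_3 = -136, a_4 = -656, a_5 = -2848, a_6 = -11840.
So a_6 = -11840.

-11840


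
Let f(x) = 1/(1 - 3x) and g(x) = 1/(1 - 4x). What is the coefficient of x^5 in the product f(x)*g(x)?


The coefficient of x^n in f*g is the Cauchy product: sum_{k=0}^{n} a^k * b^(n-k).
With a=3, b=4, n=5:
sum_{k=0}^{5} 3^k * 4^(5-k)
= 3367

3367


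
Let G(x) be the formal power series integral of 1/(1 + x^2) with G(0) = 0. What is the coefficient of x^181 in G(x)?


1/(1 + x^2) = sum_{j>=0} (-1)^j x^(2j). Integrating termwise with G(0) = 0:
G(x) = sum_{j>=0} (-1)^j x^(2j+1) / (2j+1) = arctan(x).
Only odd powers are nonzero. For x^181 write 181 = 2*90 + 1, giving
(-1)^90 / 181 = 1/181 = 1/181.

1/181


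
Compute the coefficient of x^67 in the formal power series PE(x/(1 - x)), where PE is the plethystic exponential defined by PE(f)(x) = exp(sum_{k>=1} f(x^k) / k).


For f(x) = x/(1 - x) we have
sum_{k>=1} f(x^k) / k = sum_{k>=1} (1/k) * x^k / (1 - x^k) = sum_{k, m >= 1} x^(k m) / k,
which after exponentiating simplifies to
PE(x/(1 - x)) = prod_{k>=1} 1 / (1 - x^k).
This is the generating function for the partition function p(n), so the coefficient of x^67 is p(67).
Computing p(67) by dynamic programming over parts 1, 2, ..., 67: p(67) = 2679689.

2679689


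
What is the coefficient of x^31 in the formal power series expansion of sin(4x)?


The Maclaurin series is sin(t) = sum_{k>=0} (-1)^k t^(2k+1) / (2k+1)!, so substituting t = 4x, only odd powers of x are nonzero, with coefficient of x^(2k+1) equal to (-1)^k 4^(2k+1) / (2k+1)!.
Write 31 = 2*15 + 1, giving the coefficient (-1)^15 * 4^31 / 31! = -4611686018427387904/8222838654177922817725562880000000 = -68719476736/122529844256906551386796875.

-68719476736/122529844256906551386796875


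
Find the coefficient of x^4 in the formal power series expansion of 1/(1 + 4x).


Write 1/(1 + c x) = 1/(1 - (-c) x) and apply the geometric-series identity
1/(1 - y) = sum_{k>=0} y^k to get 1/(1 + c x) = sum_{k>=0} (-c)^k x^k.
So the coefficient of x^k is (-c)^k = (-1)^k * c^k.
Here c = 4 and k = 4:
(-4)^4 = 1 * 256 = 256

256


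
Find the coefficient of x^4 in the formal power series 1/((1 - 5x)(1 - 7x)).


By partial fractions or Cauchy convolution:
The coefficient equals sum_{k=0}^{4} 5^k * 7^(4-k).
= 6841

6841


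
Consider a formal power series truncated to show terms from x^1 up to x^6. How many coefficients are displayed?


From x^1 to x^6 inclusive, the count is 6 - 1 + 1 = 6.

6


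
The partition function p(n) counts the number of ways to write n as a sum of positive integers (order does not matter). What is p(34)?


Using the generating function prod_{k>=1} 1/(1-x^k), we compute p(34).
By dynamic programming over parts 1 through 34:
p(34) = 12310

12310


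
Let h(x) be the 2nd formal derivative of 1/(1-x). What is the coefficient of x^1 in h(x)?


Differentiating 2 times: d^2/dx^2 [1/(1-x)] = 2!/(1-x)^3.
The expansion 1/(1-x)^3 = sum_{k>=0} C(k+2, 2) x^k, so the coefficient of x^n in 2!/(1-x)^3 is 2! * C(n+2, 2).
For n = 1: 2 * C(3, 2) = 2 * 3 = 6

6


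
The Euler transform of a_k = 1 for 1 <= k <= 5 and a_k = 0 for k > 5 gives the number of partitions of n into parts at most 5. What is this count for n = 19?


Partitions of 19 into parts at most 5:
Using generating function (1-x)^(-1)(1-x^2)^(-1)...(1-x^5)^(-1),
the coefficient of x^19 = 164

164


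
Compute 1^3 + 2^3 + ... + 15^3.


This power sum has a closed form given by Faulhaber's formula
sum_{k=1}^{m} k^p = (1 / (p + 1)) * sum_{j=0}^{p} C(p + 1, j) B_j m^(p + 1 - j),
but for small m direct computation is fastest:
1 + 8 + 27 + 64 + 125 + 216 + 343 + 512 + 729 + 1000 + 1331 + 1728 + 2197 + 2744 + 3375 = 14400.

14400


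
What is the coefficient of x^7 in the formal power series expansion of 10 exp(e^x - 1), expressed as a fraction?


exp(e^x - 1) is the exponential generating function for the Bell numbers Bell_k: exp(e^x - 1) = sum_{k>=0} Bell_k x^k / k!.
So the coefficient of x^7 in 10 exp(e^x - 1) is 10 Bell_7 / 7!.
Computing: Bell_7 = 877 and 7! = 5040, giving
10 * 877/5040 = 877/504.

877/504


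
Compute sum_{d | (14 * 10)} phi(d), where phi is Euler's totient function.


First, 14 * 10 = 140. One classical identity is sum_{d | n} phi(d) = n (each k in [1, n] has a unique gcd with n, and among the k's with gcd(k, n) = n/d there are phi(d) of them). So the sum equals 140. We also verify directly:
Divisors of 140: 1, 2, 4, 5, 7, 10, 14, 20, 28, 35, 70, 140.
phi values: 1, 1, 2, 4, 6, 4, 6, 8, 12, 24, 24, 48.
Sum = 140.

140


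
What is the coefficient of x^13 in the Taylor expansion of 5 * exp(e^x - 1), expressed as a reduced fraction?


exp(e^x - 1) = sum_{k>=0} Bell_k x^k / k!, where Bell_k is the k-th Bell number.
So the coefficient of x^13 is 5 * Bell_13 / 13!.
Computing: Bell_13 = 27644437 and 13! = 6227020800, giving
5 * 27644437/6227020800 = 27644437/1245404160.

27644437/1245404160


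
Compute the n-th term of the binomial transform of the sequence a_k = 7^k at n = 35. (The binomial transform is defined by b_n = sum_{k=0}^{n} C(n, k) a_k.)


With a_k = 7^k, b_n = sum_{k=0}^{n} C(n, k) 7^k = (1 + 7)^n by the binomial theorem.
For n = 35: (1 + 7)^35 = 8^35 = 40564819207303340847894502572032.

40564819207303340847894502572032


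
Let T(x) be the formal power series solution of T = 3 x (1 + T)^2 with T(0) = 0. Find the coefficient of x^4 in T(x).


Apply the Lagrange inversion formula: if T = 3 x * phi(T) with phi(t) = (1 + t)^2, then [x^n] T = 3^n * (1/n) [t^(n-1)] phi(t)^n = 3^n * (1/n) [t^(n-1)] (1 + t)^(2n) = 3^n * (1/n) C(2n, n-1).
Using the identity C(2n, n-1) = C(2n, n) * n / (n+1), the unscaled factor equals C(2n, n) / (n+1) = C_n, the n-th Catalan number.
For n = 4: C_4 = C(8, 4) / 5 = 70/5 = 14.
With the 3^4 = 81 factor, the coefficient is 81 * 14 = 1134.

1134


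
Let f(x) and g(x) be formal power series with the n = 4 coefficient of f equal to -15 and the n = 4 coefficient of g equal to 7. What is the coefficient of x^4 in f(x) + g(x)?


Addition of formal power series is termwise.
The coefficient of x^4 in f + g = -15 + 7
= -8

-8


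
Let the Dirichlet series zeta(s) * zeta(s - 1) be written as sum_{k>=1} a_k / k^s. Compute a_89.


Convolution gives a_k = sum_{d | k} d * 1 = sum_{d | k} d = sigma(k), the sum of positive divisors of k.
For k = 89, the divisors are 1, 89, so
sigma(89) = 1 + 89 = 90.

90


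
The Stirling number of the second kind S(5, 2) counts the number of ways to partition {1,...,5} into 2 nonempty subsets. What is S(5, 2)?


Using the explicit formula S(n,k) = (1/k!) sum_{j=0}^{k} (-1)^(k-j) C(k,j) j^n:
S(5, 2) = 15
Equivalently, S(n,k) is n! times the coefficient of x^n in the EGF (e^x - 1)^k / k!.

15


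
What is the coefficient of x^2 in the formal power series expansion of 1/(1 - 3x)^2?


The general identity 1/(1 - c x)^r = sum_{k>=0} c^k C(k + r - 1, r - 1) x^k follows by substituting y = c x into 1/(1 - y)^r = sum_{k>=0} C(k + r - 1, r - 1) y^k.
For c = 3, r = 2, k = 2:
3^2 * C(3, 1) = 9 * 3 = 27.

27


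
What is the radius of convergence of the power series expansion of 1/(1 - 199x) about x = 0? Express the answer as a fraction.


Expanding 1/(1 - 199x) = sum_{k>=0} 199^k x^k, the series converges when |199x| < 1, i.e., |x| < 1/199.
So the radius of convergence is 1/199 = 1/199.

1/199


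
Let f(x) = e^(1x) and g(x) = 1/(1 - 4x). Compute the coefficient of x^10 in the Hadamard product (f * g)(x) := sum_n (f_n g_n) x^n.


Expanding: f_k = 1^k/k! (from e^(1x)) and g_k = 4^k (from 1/(1 - 4x)). So the Hadamard coefficient (f * g)_k = 1^k 4^k / k! = (4)^k / k!.
For k = 10: 4^10/10! = 1048576/3628800 = 4096/14175.

4096/14175


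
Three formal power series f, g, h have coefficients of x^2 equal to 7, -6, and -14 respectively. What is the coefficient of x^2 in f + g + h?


Series addition is componentwise:
7 + -6 + -14
= -13

-13


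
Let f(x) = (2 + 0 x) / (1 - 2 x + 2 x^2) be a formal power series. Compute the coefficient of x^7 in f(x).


Write f(x) = sum_{k>=0} a_k x^k. Multiplying both sides by 1 - 2 x + 2 x^2 gives
(1 - 2 x + 2 x^2) sum_{k>=0} a_k x^k = 2 + 0 x.
Matching coefficients:
 x^0: a_0 = 2
 x^1: a_1 - 2 a_0 = 0  =>  a_1 = 2*2 + 0 = 4
 x^k (k >= 2): a_k = 2 a_{k-1} - 2 a_{k-2}.
Iterating: a_2 = 4, a_3 = 0, a_4 = -8, a_5 = -16, a_6 = -16, a_7 = 0.
So the coefficient of x^7 is 0.

0


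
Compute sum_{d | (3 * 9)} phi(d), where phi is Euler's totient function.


First, 3 * 9 = 27. One classical identity is sum_{d | n} phi(d) = n (each k in [1, n] has a unique gcd with n, and among the k's with gcd(k, n) = n/d there are phi(d) of them). So the sum equals 27. We also verify directly:
Divisors of 27: 1, 3, 9, 27.
phi values: 1, 2, 6, 18.
Sum = 27.

27


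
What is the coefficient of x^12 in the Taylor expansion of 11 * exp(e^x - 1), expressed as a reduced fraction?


exp(e^x - 1) = sum_{k>=0} Bell_k x^k / k!, where Bell_k is the k-th Bell number.
So the coefficient of x^12 is 11 * Bell_12 / 12!.
Computing: Bell_12 = 4213597 and 12! = 479001600, giving
11 * 4213597/479001600 = 4213597/43545600.

4213597/43545600


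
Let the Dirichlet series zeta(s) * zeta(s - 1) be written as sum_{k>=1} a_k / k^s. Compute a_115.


Convolution gives a_k = sum_{d | k} d * 1 = sum_{d | k} d = sigma(k), the sum of positive divisors of k.
For k = 115, the divisors are 1, 5, 23, 115, so
sigma(115) = 1 + 5 + 23 + 115 = 144.

144


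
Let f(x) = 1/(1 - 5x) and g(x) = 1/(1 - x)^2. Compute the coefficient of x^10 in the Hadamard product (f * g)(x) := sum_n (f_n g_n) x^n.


f has coefficients f_k = 5^k. For g = 1/(1 - x)^2 the coefficient is g_k = C(k + 1, 1) = k + 1. The Hadamard coefficient is (f * g)_k = 5^k * (k + 1).
For k = 10: 5^10 * 11 = 9765625 * 11 = 107421875.

107421875


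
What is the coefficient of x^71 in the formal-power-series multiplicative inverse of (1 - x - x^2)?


Let the inverse be f(x) = sum_{k>=0} a_k x^k. From f(x) * (1 - x - x^2) = 1 and matching coefficients:
 x^0: a_0 = 1.
 x^1: a_1 - a_0 = 0, so a_1 = 1.
 x^k (k >= 2): a_k - a_{k-1} - a_{k-2} = 0, i.e. a_k = a_{k-1} + a_{k-2}.
This is the Fibonacci-type recurrence shifted so that a_0 = a_1 = 1.
Iterating: a_0=1, a_1=1, a_2=2, a_3=3, a_4=5, a_5=8, a_6=13, a_7=21, a_8=34, a_9=55, ...
a_71 = 498454011879264.

498454011879264


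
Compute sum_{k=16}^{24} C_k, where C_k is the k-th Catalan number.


C_16 through C_24: 35357670, 129644790, 477638700, 1767263190, 6564120420, 24466267020, 91482563640, 343059613650, 1289904147324
Sum = 35357670 + 129644790 + 477638700 + 1767263190 + 6564120420 + 24466267020 + 91482563640 + 343059613650 + 1289904147324
= 1757886616404

1757886616404


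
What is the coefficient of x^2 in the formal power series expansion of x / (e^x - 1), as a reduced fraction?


The exponential generating function for Bernoulli numbers is
x / (e^x - 1) = sum_{k>=0} B_k x^k / k!.
So the coefficient of x^2 in x / (e^x - 1) is B_2 / 2!.
Computing: B_2 = 1/6, 2! = 2, giving
1/6 / 2 = 1/12.

1/12


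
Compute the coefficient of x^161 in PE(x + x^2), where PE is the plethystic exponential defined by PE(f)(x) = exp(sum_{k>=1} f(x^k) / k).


With f(x) = x + x^2, the exponent is sum_{k>=1} (x^k + x^(2k)) / k = -ln(1 - x) - ln(1 - x^2). Exponentiating:
PE(x + x^2) = 1 / ((1 - x)(1 - x^2)).
This is the generating function for partitions of n into parts of size 1 or 2. The number of 2's can be any j in 0..80, and the rest are 1's, so
[x^161] = floor(161/2) + 1 = 81.

81


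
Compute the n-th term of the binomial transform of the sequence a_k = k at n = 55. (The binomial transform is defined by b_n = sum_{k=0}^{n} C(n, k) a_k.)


With a_k = k, b_n = sum_{k=0}^{n} C(n, k) k. Using k * C(n, k) = n * C(n-1, k-1) gives b_n = n * sum_{k>=1} C(n-1, k-1) = n * 2^(n-1).
For n = 55: 55 * 2^54 = 55 * 18014398509481984 = 990791918021509120.

990791918021509120


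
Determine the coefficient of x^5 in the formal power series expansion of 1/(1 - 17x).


The geometric series identity gives 1/(1 - c x) = sum_{k>=0} c^k x^k, so the coefficient of x^k is c^k.
Here c = 17 and k = 5.
Computing: 17^5 = 1419857

1419857


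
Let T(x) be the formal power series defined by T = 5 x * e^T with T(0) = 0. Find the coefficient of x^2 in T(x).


Apply the Lagrange inversion formula: if T = 5 x * phi(T) with phi(t) = e^t, then
[x^n] T = 5^n * (1/n) [t^(n-1)] phi(t)^n = 5^n * (1/n) [t^(n-1)] e^(n t) = 5^n * (1/n) * n^(n-1) / (n-1)! = 5^n * n^(n-1) / n!.
When c = 1 this is the Cayley count of rooted labeled trees on n vertices, divided by n!.
For n = 2: 5^2 * 2^1 / 2! = 25 * 2/2 = 25.

25


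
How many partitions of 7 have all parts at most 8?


Using the generating function (1-x)^(-1)(1-x^2)^(-1)...(1-x^8)^(-1),
the coefficient of x^7 counts these restricted partitions.
Result = 15

15


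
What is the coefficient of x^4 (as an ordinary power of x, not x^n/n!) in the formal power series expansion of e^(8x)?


The exponential series is e^y = sum_{k>=0} y^k / k!. Substituting y = 8x gives
e^(8x) = sum_{k>=0} 8^k x^k / k!.
So the coefficient of x^n is a^n/n! with a = 8, n = 4:
8^4 / 4! = 4096/24 = 512/3

512/3


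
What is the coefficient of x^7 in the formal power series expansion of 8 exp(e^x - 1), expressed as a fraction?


exp(e^x - 1) is the exponential generating function for the Bell numbers Bell_k: exp(e^x - 1) = sum_{k>=0} Bell_k x^k / k!.
So the coefficient of x^7 in 8 exp(e^x - 1) is 8 Bell_7 / 7!.
Computing: Bell_7 = 877 and 7! = 5040, giving
8 * 877/5040 = 877/630.

877/630


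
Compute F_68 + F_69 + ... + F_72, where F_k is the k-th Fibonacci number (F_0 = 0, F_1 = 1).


Use the identity sum_{k=0}^{N} F_k = F_{N+2} - 1 (which follows from F_{k+2} - F_{k+1} = F_k). Then
sum_{k=68}^{72} F_k = (F_{74} - 1) - (F_{69} - 1) = F_{74} - F_{69}.
Computing: F_{74} = 1304969544928657, F_{69} = 117669030460994, so
Sum = 1304969544928657 - 117669030460994 = 1187300514467663.

1187300514467663


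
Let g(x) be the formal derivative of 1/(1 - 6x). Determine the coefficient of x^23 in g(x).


Differentiate termwise: d/dx sum_{k>=0} 6^k x^k = sum_{k>=1} k 6^k x^(k-1) = sum_{j>=0} (j+1) 6^(j+1) x^j.
Equivalently, d/dx [1/(1 - 6x)] = 6/(1 - 6x)^2.
For j = 23: 24 * 6^24 = 24 * 4738381338321616896 = 113721152119718805504.

113721152119718805504


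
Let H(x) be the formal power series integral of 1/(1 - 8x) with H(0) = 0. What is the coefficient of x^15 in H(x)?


1/(1 - 8x) = sum_{k>=0} 8^k x^k. Integrating termwise with H(0) = 0:
H(x) = sum_{k>=0} 8^k x^(k+1) / (k+1) = sum_{m>=1} 8^(m-1) x^m / m.
For m = 15: 8^14/15 = 4398046511104/15 = 4398046511104/15.

4398046511104/15


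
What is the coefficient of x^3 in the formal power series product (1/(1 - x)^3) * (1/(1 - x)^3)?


Combine the factors: (1/(1 - x)^3) * (1/(1 - x)^3) = 1/(1 - x)^6.
Then use 1/(1 - x)^r = sum_{k>=0} C(k + r - 1, r - 1) x^k with r = 6 and k = 3:
C(8, 5) = 56.

56


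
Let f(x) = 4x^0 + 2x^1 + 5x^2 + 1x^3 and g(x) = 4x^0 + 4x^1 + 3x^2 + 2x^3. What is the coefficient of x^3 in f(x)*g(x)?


Cauchy product at x^3:
4*2 + 2*3 + 5*4 + 1*4
= 38

38


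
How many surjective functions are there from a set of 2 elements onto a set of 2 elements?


By inclusion-exclusion on which target elements are missed, the number of surjections from an n-set onto a k-set is
surj(n, k) = sum_{j=0}^{k} (-1)^j C(k, j) (k - j)^n.
Equivalently surj(n, k) = k! * S(n, k), where S(n, k) is the Stirling number of the second kind.
For n = 2, k = 2:
S(2, 2) = 1, so
surj = 2! * 1 = 2 * 1 = 2.

2


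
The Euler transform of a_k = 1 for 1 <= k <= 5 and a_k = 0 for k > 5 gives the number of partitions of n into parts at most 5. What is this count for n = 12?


Partitions of 12 into parts at most 5:
Using generating function (1-x)^(-1)(1-x^2)^(-1)...(1-x^5)^(-1),
the coefficient of x^12 = 47

47


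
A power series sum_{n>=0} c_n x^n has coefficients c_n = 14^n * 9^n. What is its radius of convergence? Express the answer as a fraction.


By the root test (Cauchy-Hadamard), the radius is R = 1 / limsup_n |c_n|^(1/n).
Here |c_n|^(1/n) = (14^n * 9^n)^(1/n) = 14 * 9 = 126 for all n.
So R = 1/126 = 1/126.

1/126


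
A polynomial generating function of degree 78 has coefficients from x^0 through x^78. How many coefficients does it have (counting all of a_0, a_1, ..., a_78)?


A polynomial of degree 78 takes the form a_0 + a_1 x + ... + a_78 x^78.
The number of coefficients is 78 + 1 = 79.

79


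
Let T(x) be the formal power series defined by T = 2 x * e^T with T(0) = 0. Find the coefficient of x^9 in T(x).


Apply the Lagrange inversion formula: if T = 2 x * phi(T) with phi(t) = e^t, then
[x^n] T = 2^n * (1/n) [t^(n-1)] phi(t)^n = 2^n * (1/n) [t^(n-1)] e^(n t) = 2^n * (1/n) * n^(n-1) / (n-1)! = 2^n * n^(n-1) / n!.
When c = 1 this is the Cayley count of rooted labeled trees on n vertices, divided by n!.
For n = 9: 2^9 * 9^8 / 9! = 512 * 43046721/362880 = 2125764/35.

2125764/35


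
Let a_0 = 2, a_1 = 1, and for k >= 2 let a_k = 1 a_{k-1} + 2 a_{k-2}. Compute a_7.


Iterating the recurrence forward:
a_0 = 2
a_1 = 1
a_2 = 1*1 + 2*2 = 5
a_3 = 1*5 + 2*1 = 7
a_4 = 1*7 + 2*5 = 17
a_5 = 1*17 + 2*7 = 31
a_6 = 1*31 + 2*17 = 65
a_7 = 1*65 + 2*31 = 127
So a_7 = 127.

127


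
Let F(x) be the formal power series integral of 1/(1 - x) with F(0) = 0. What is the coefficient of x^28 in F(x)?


1/(1 - x) = sum_{k>=0} x^k. Integrating termwise and using F(0) = 0 gives
F(x) = sum_{k>=0} x^(k+1) / (k+1) = sum_{m>=1} x^m / m = -ln(1 - x).
So the coefficient of x^28 is 1/28 = 1/28.

1/28


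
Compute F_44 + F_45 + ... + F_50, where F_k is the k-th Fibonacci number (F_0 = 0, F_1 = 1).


Use the identity sum_{k=0}^{N} F_k = F_{N+2} - 1 (which follows from F_{k+2} - F_{k+1} = F_k). Then
sum_{k=44}^{50} F_k = (F_{52} - 1) - (F_{45} - 1) = F_{52} - F_{45}.
Computing: F_{52} = 32951280099, F_{45} = 1134903170, so
Sum = 32951280099 - 1134903170 = 31816376929.

31816376929


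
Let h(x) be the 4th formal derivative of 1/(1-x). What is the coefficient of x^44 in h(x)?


Differentiating 4 times: d^4/dx^4 [1/(1-x)] = 4!/(1-x)^5.
The expansion 1/(1-x)^5 = sum_{k>=0} C(k+4, 4) x^k, so the coefficient of x^n in 4!/(1-x)^5 is 4! * C(n+4, 4).
For n = 44: 24 * C(48, 4) = 24 * 194580 = 4669920

4669920


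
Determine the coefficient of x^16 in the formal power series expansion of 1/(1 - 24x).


The geometric series identity gives 1/(1 - c x) = sum_{k>=0} c^k x^k, so the coefficient of x^k is c^k.
Here c = 24 and k = 16.
Computing: 24^16 = 12116574790945106558976

12116574790945106558976


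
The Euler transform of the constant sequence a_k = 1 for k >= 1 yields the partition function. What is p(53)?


The Euler transform converts the sequence a_k = 1 into the number of integer partitions.
Using the recurrence or dynamic programming:
p(53) = 329931

329931


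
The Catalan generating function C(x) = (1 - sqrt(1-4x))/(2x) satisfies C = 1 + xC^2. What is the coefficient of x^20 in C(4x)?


Substituting x -> 4x scales the n-th coefficient by 4^n, so [x^20] C(4x) = 4^20 * C_20.
C_20 = C(2*20, 20)/(21) = 137846528820/21 = 6564120420.
So 4^20 * 6564120420 = 1099511627776 * 6564120420 = 7217326727911880785920.

7217326727911880785920


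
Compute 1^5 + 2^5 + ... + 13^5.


This power sum has a closed form given by Faulhaber's formula
sum_{k=1}^{m} k^p = (1 / (p + 1)) * sum_{j=0}^{p} C(p + 1, j) B_j m^(p + 1 - j),
but for small m direct computation is fastest:
1 + 32 + 243 + 1024 + 3125 + 7776 + 16807 + 32768 + 59049 + 100000 + 161051 + 248832 + 371293 = 1002001.

1002001


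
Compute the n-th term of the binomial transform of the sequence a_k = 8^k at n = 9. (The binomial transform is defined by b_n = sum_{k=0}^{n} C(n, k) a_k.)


With a_k = 8^k, b_n = sum_{k=0}^{n} C(n, k) 8^k = (1 + 8)^n by the binomial theorem.
For n = 9: (1 + 8)^9 = 9^9 = 387420489.

387420489


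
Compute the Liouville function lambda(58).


The Liouville function is lambda(k) = (-1)^Omega(k), where Omega(k) counts the prime factors of k with multiplicity.
Factoring: 58 = 2 * 29, so Omega(58) = 2.
lambda(58) = (-1)^2 = 1.

1


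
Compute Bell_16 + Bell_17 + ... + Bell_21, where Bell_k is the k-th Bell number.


Recall Bell_k counts set partitions of a k-set (with Bell_0 = 1 by convention).
Bell_16 through Bell_21: 10480142147, 82864869804, 682076806159, 5832742205057, 51724158235372, 474869816156751
Sum = 10480142147 + 82864869804 + 682076806159 + 5832742205057 + 51724158235372 + 474869816156751 = 533202138415290.

533202138415290


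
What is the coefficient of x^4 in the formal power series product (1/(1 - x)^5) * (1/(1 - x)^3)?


Combine the factors: (1/(1 - x)^5) * (1/(1 - x)^3) = 1/(1 - x)^8.
Then use 1/(1 - x)^r = sum_{k>=0} C(k + r - 1, r - 1) x^k with r = 8 and k = 4:
C(11, 7) = 330.

330


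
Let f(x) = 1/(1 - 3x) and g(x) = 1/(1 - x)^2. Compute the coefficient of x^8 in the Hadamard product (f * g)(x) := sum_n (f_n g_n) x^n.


f has coefficients f_k = 3^k. For g = 1/(1 - x)^2 the coefficient is g_k = C(k + 1, 1) = k + 1. The Hadamard coefficient is (f * g)_k = 3^k * (k + 1).
For k = 8: 3^8 * 9 = 6561 * 9 = 59049.

59049


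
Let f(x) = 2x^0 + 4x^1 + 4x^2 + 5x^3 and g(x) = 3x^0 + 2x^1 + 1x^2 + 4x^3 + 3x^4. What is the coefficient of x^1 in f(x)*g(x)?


Cauchy product at x^1:
2*2 + 4*3
= 16

16


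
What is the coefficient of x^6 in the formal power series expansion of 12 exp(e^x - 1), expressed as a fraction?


exp(e^x - 1) is the exponential generating function for the Bell numbers Bell_k: exp(e^x - 1) = sum_{k>=0} Bell_k x^k / k!.
So the coefficient of x^6 in 12 exp(e^x - 1) is 12 Bell_6 / 6!.
Computing: Bell_6 = 203 and 6! = 720, giving
12 * 203/720 = 203/60.

203/60


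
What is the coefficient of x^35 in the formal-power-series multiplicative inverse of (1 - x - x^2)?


Let the inverse be f(x) = sum_{k>=0} a_k x^k. From f(x) * (1 - x - x^2) = 1 and matching coefficients:
 x^0: a_0 = 1.
 x^1: a_1 - a_0 = 0, so a_1 = 1.
 x^k (k >= 2): a_k - a_{k-1} - a_{k-2} = 0, i.e. a_k = a_{k-1} + a_{k-2}.
This is the Fibonacci-type recurrence shifted so that a_0 = a_1 = 1.
Iterating: a_0=1, a_1=1, a_2=2, a_3=3, a_4=5, a_5=8, a_6=13, a_7=21, a_8=34, a_9=55, ...
a_35 = 14930352.

14930352


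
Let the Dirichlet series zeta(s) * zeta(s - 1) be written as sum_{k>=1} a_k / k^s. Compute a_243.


Convolution gives a_k = sum_{d | k} d * 1 = sum_{d | k} d = sigma(k), the sum of positive divisors of k.
For k = 243, the divisors are 1, 3, 9, 27, 81, 243, so
sigma(243) = 1 + 3 + 9 + 27 + 81 + 243 = 364.

364


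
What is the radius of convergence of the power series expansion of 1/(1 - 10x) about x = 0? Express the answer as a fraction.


Expanding 1/(1 - 10x) = sum_{k>=0} 10^k x^k, the series converges when |10x| < 1, i.e., |x| < 1/10.
So the radius of convergence is 1/10 = 1/10.

1/10


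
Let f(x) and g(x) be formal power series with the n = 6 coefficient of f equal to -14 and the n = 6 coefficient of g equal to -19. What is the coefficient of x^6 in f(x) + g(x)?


Addition of formal power series is termwise.
The coefficient of x^6 in f + g = -14 + -19
= -33

-33


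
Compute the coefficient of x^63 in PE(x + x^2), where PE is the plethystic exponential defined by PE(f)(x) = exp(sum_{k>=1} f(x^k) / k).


With f(x) = x + x^2, the exponent is sum_{k>=1} (x^k + x^(2k)) / k = -ln(1 - x) - ln(1 - x^2). Exponentiating:
PE(x + x^2) = 1 / ((1 - x)(1 - x^2)).
This is the generating function for partitions of n into parts of size 1 or 2. The number of 2's can be any j in 0..31, and the rest are 1's, so
[x^63] = floor(63/2) + 1 = 32.

32


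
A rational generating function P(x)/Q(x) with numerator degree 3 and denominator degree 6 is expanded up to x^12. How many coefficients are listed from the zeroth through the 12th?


Expanding up to x^12 gives the coefficients for x^0, x^1, ..., x^12.
That is 12 + 1 = 13 coefficients in total.

13


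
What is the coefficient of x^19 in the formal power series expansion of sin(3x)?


The Maclaurin series is sin(t) = sum_{k>=0} (-1)^k t^(2k+1) / (2k+1)!, so substituting t = 3x, only odd powers of x are nonzero, with coefficient of x^(2k+1) equal to (-1)^k 3^(2k+1) / (2k+1)!.
Write 19 = 2*9 + 1, giving the coefficient (-1)^9 * 3^19 / 19! = -1162261467/121645100408832000 = -177147/18540634112000.

-177147/18540634112000


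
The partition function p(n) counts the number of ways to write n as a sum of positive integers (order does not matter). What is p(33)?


Using the generating function prod_{k>=1} 1/(1-x^k), we compute p(33).
By dynamic programming over parts 1 through 33:
p(33) = 10143

10143


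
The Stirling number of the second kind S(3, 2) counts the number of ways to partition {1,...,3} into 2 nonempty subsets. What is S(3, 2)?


Using the explicit formula S(n,k) = (1/k!) sum_{j=0}^{k} (-1)^(k-j) C(k,j) j^n:
S(3, 2) = 3
Equivalently, S(n,k) is n! times the coefficient of x^n in the EGF (e^x - 1)^k / k!.

3


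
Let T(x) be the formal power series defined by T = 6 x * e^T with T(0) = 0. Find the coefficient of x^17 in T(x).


Apply the Lagrange inversion formula: if T = 6 x * phi(T) with phi(t) = e^t, then
[x^n] T = 6^n * (1/n) [t^(n-1)] phi(t)^n = 6^n * (1/n) [t^(n-1)] e^(n t) = 6^n * (1/n) * n^(n-1) / (n-1)! = 6^n * n^(n-1) / n!.
When c = 1 this is the Cayley count of rooted labeled trees on n vertices, divided by n!.
For n = 17: 6^17 * 17^16 / 17! = 16926659444736 * 48661191875666868481/355687428096000 = 2028278625223237353130284/875875.

2028278625223237353130284/875875


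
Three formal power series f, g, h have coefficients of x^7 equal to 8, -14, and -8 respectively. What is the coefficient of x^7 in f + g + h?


Series addition is componentwise:
8 + -14 + -8
= -14

-14


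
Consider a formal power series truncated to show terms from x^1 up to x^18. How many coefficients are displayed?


From x^1 to x^18 inclusive, the count is 18 - 1 + 1 = 18.

18


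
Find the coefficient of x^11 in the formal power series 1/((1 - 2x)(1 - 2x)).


By partial fractions or Cauchy convolution:
The coefficient equals sum_{k=0}^{11} 2^k * 2^(11-k).
= 24576

24576


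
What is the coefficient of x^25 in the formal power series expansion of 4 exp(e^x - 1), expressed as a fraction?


exp(e^x - 1) is the exponential generating function for the Bell numbers Bell_k: exp(e^x - 1) = sum_{k>=0} Bell_k x^k / k!.
So the coefficient of x^25 in 4 exp(e^x - 1) is 4 Bell_25 / 25!.
Computing: Bell_25 = 4638590332229999353 and 25! = 15511210043330985984000000, giving
4 * 4638590332229999353/15511210043330985984000000 = 356814640940769181/298292500833288192000000.

356814640940769181/298292500833288192000000


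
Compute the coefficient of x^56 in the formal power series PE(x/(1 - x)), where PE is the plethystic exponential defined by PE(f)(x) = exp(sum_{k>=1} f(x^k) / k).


For f(x) = x/(1 - x) we have
sum_{k>=1} f(x^k) / k = sum_{k>=1} (1/k) * x^k / (1 - x^k) = sum_{k, m >= 1} x^(k m) / k,
which after exponentiating simplifies to
PE(x/(1 - x)) = prod_{k>=1} 1 / (1 - x^k).
This is the generating function for the partition function p(n), so the coefficient of x^56 is p(56).
Computing p(56) by dynamic programming over parts 1, 2, ..., 56: p(56) = 526823.

526823


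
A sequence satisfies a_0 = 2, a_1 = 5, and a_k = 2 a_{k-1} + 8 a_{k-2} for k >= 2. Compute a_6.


The characteristic equation is t^2 - 2 t - 8 = 0, with roots r_1 = 4 and r_2 = -2 (so c_1 = r_1 + r_2, c_2 = -r_1 r_2 as required).
One can use the closed form a_n = A r_1^n + B r_2^n, but direct iteration is more reliable:
a_0 = 2, a_1 = 5, a_2 = 26, a_3 = 92, a_4 = 392, a_5 = 1520, a_6 = 6176.
So a_6 = 6176.

6176


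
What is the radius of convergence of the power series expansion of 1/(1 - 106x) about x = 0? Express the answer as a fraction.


Expanding 1/(1 - 106x) = sum_{k>=0} 106^k x^k, the series converges when |106x| < 1, i.e., |x| < 1/106.
So the radius of convergence is 1/106 = 1/106.

1/106


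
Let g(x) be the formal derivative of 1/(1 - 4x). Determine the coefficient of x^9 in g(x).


Differentiate termwise: d/dx sum_{k>=0} 4^k x^k = sum_{k>=1} k 4^k x^(k-1) = sum_{j>=0} (j+1) 4^(j+1) x^j.
Equivalently, d/dx [1/(1 - 4x)] = 4/(1 - 4x)^2.
For j = 9: 10 * 4^10 = 10 * 1048576 = 10485760.

10485760


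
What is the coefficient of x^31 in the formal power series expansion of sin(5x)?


The Maclaurin series is sin(t) = sum_{k>=0} (-1)^k t^(2k+1) / (2k+1)!, so substituting t = 5x, only odd powers of x are nonzero, with coefficient of x^(2k+1) equal to (-1)^k 5^(2k+1) / (2k+1)!.
Write 31 = 2*15 + 1, giving the coefficient (-1)^15 * 5^31 / 31! = -4656612873077392578125/8222838654177922817725562880000000 = -59604644775390625/105252334773477412066887204864.

-59604644775390625/105252334773477412066887204864


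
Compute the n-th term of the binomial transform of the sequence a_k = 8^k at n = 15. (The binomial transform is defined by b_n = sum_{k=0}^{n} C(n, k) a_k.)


With a_k = 8^k, b_n = sum_{k=0}^{n} C(n, k) 8^k = (1 + 8)^n by the binomial theorem.
For n = 15: (1 + 8)^15 = 9^15 = 205891132094649.

205891132094649


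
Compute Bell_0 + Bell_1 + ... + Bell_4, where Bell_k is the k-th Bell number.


Recall Bell_k counts set partitions of a k-set (with Bell_0 = 1 by convention).
Bell_0 through Bell_4: 1, 1, 2, 5, 15
Sum = 1 + 1 + 2 + 5 + 15 = 24.

24


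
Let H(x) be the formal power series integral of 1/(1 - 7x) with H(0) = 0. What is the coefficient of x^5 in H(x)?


1/(1 - 7x) = sum_{k>=0} 7^k x^k. Integrating termwise with H(0) = 0:
H(x) = sum_{k>=0} 7^k x^(k+1) / (k+1) = sum_{m>=1} 7^(m-1) x^m / m.
For m = 5: 7^4/5 = 2401/5 = 2401/5.

2401/5


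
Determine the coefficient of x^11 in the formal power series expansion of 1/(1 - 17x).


The geometric series identity gives 1/(1 - c x) = sum_{k>=0} c^k x^k, so the coefficient of x^k is c^k.
Here c = 17 and k = 11.
Computing: 17^11 = 34271896307633

34271896307633


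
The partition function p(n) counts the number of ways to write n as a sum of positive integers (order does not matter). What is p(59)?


Using the generating function prod_{k>=1} 1/(1-x^k), we compute p(59).
By dynamic programming over parts 1 through 59:
p(59) = 831820

831820


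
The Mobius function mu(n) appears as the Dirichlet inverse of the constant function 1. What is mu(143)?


143 = 11 * 13 (all distinct primes).
mu(143) = (-1)^2 = 1

1


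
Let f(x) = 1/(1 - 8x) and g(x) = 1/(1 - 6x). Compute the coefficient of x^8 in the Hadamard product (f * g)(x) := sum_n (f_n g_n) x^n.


f has coefficients f_k = 8^k and g has coefficients g_k = 6^k, so the Hadamard product has coefficient (f*g)_k = 8^k * 6^k = 48^k.
For k = 8: 48^8 = 28179280429056.

28179280429056


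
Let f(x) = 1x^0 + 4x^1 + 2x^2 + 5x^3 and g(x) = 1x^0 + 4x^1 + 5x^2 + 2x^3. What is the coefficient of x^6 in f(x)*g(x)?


Cauchy product at x^6:
5*2
= 10

10


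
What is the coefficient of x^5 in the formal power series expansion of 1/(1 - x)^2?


The expansion 1/(1 - x)^r = sum_{k>=0} C(k + r - 1, r - 1) x^k follows from the multiset / negative-binomial theorem (or from repeated differentiation of the geometric series).
For r = 2 and k = 5:
C(6, 1) = 720 / (1 * 120) = 6.

6


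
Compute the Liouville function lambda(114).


The Liouville function is lambda(k) = (-1)^Omega(k), where Omega(k) counts the prime factors of k with multiplicity.
Factoring: 114 = 2 * 3 * 19, so Omega(114) = 3.
lambda(114) = (-1)^3 = -1.

-1


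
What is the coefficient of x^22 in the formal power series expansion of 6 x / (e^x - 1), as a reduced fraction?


The exponential generating function for Bernoulli numbers is
x / (e^x - 1) = sum_{k>=0} B_k x^k / k!.
So the coefficient of x^22 in 6 x / (e^x - 1) is 6 B_22 / 22!.
Computing: B_22 = 854513/138, 22! = 1124000727777607680000, giving
6 * 854513/138 / 1124000727777607680000 = 77683/2350183339898634240000.

77683/2350183339898634240000


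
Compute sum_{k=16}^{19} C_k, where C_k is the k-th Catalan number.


C_16 through C_19: 35357670, 129644790, 477638700, 1767263190
Sum = 35357670 + 129644790 + 477638700 + 1767263190
= 2409904350

2409904350


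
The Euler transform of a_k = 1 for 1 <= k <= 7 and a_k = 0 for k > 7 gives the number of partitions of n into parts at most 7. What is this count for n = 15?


Partitions of 15 into parts at most 7:
Using generating function (1-x)^(-1)(1-x^2)^(-1)...(1-x^7)^(-1),
the coefficient of x^15 = 131

131


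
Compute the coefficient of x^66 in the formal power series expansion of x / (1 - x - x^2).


Let f(x) = sum_{k>=0} a_k x^k. Multiplying f(x) * (1 - x - x^2) = x and matching coefficients gives a_0 = 0, a_1 = 1, and a_k = a_{k-1} + a_{k-2} for k >= 2. These are the Fibonacci numbers F_k.
Iterating from F_0 = 0, F_1 = 1:
F_0=0, F_1=1, F_2=1, F_3=2, F_4=3, F_5=5, F_6=8, F_7=13, F_8=21, F_9=34, ...
F_66 = 27777890035288.

27777890035288


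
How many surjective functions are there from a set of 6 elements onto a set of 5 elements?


By inclusion-exclusion on which target elements are missed, the number of surjections from an n-set onto a k-set is
surj(n, k) = sum_{j=0}^{k} (-1)^j C(k, j) (k - j)^n.
Equivalently surj(n, k) = k! * S(n, k), where S(n, k) is the Stirling number of the second kind.
For n = 6, k = 5:
S(6, 5) = 15, so
surj = 5! * 15 = 120 * 15 = 1800.

1800


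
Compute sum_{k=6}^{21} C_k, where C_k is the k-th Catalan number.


C_6 through C_21: 132, 429, 1430, 4862, 16796, 58786, 208012, 742900, 2674440, 9694845, 35357670, 129644790, 477638700, 1767263190, 6564120420, 24466267020
Sum = 132 + 429 + 1430 + 4862 + 16796 + 58786 + 208012 + 742900 + 2674440 + 9694845 + 35357670 + 129644790 + 477638700 + 1767263190 + 6564120420 + 24466267020
= 33453694422

33453694422


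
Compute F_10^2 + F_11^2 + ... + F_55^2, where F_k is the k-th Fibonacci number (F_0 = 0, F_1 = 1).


There is a standard identity sum_{k=0}^{N} F_k^2 = F_N * F_{N+1} (proved inductively from the telescoping relation F_k^2 = F_k F_{k+1} - F_{k-1} F_k). Then
sum_{k=10}^{55} F_k^2 = F_55 F_56 - F_9 F_10.
Computing: F_55 = 139583862445, F_56 = 225851433717, F_9 = 34, F_10 = 55.
Sum = 139583862445 * 225851433717 - 34 * 55 = 31525215456959763056195.

31525215456959763056195


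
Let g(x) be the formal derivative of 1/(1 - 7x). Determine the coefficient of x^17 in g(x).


Differentiate termwise: d/dx sum_{k>=0} 7^k x^k = sum_{k>=1} k 7^k x^(k-1) = sum_{j>=0} (j+1) 7^(j+1) x^j.
Equivalently, d/dx [1/(1 - 7x)] = 7/(1 - 7x)^2.
For j = 17: 18 * 7^18 = 18 * 1628413597910449 = 29311444762388082.

29311444762388082


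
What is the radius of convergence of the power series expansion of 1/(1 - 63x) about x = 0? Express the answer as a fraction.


Expanding 1/(1 - 63x) = sum_{k>=0} 63^k x^k, the series converges when |63x| < 1, i.e., |x| < 1/63.
So the radius of convergence is 1/63 = 1/63.

1/63


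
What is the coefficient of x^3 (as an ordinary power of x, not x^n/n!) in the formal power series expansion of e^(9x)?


The exponential series is e^y = sum_{k>=0} y^k / k!. Substituting y = 9x gives
e^(9x) = sum_{k>=0} 9^k x^k / k!.
So the coefficient of x^n is a^n/n! with a = 9, n = 3:
9^3 / 3! = 729/6 = 243/2

243/2


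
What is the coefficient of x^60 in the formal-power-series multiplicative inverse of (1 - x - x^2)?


Let the inverse be f(x) = sum_{k>=0} a_k x^k. From f(x) * (1 - x - x^2) = 1 and matching coefficients:
 x^0: a_0 = 1.
 x^1: a_1 - a_0 = 0, so a_1 = 1.
 x^k (k >= 2): a_k - a_{k-1} - a_{k-2} = 0, i.e. a_k = a_{k-1} + a_{k-2}.
This is the Fibonacci-type recurrence shifted so that a_0 = a_1 = 1.
Iterating: a_0=1, a_1=1, a_2=2, a_3=3, a_4=5, a_5=8, a_6=13, a_7=21, a_8=34, a_9=55, ...
a_60 = 2504730781961.

2504730781961


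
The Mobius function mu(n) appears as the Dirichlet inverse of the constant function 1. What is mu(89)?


89 = 89 (all distinct primes).
mu(89) = (-1)^1 = -1

-1


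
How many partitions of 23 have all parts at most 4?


Using the generating function (1-x)^(-1)(1-x^2)^(-1)...(1-x^4)^(-1),
the coefficient of x^23 counts these restricted partitions.
Result = 150

150


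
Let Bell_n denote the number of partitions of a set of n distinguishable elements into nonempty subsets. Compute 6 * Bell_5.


Bell_5 can be computed from the Bell triangle or from Dobinski's identity Bell_n = (1/e) * sum_{k>=0} k^n / k!.
Computing Bell_5 = 52.
Then 6 * 52 = 312.

312


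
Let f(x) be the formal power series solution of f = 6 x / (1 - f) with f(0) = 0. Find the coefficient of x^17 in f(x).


Apply Lagrange inversion: f = 6 x * phi(f) with phi(t) = 1/(1 - t), so
[x^n] f = 6^n * (1/n) [t^(n-1)] phi(t)^n = 6^n * (1/n) [t^(n-1)] (1 - t)^(-n) = 6^n * (1/n) C(2n - 2, n - 1) = 6^n * C_{n-1}.
For n = 17: C_16 = C(32, 16) / 17 = 601080390/17 = 35357670.
With the 6^17 = 16926659444736 factor, the coefficient is 16926659444736 * 35357670 = 598487238849358725120.

598487238849358725120


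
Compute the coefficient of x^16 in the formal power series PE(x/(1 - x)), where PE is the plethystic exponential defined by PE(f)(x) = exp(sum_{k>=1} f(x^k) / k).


For f(x) = x/(1 - x) we have
sum_{k>=1} f(x^k) / k = sum_{k>=1} (1/k) * x^k / (1 - x^k) = sum_{k, m >= 1} x^(k m) / k,
which after exponentiating simplifies to
PE(x/(1 - x)) = prod_{k>=1} 1 / (1 - x^k).
This is the generating function for the partition function p(n), so the coefficient of x^16 is p(16).
Computing p(16) by dynamic programming over parts 1, 2, ..., 16: p(16) = 231.

231


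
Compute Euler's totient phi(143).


phi(n) counts integers in [1, n] coprime to n. Using the multiplicative formula phi(n) = n * prod_{p | n} (1 - 1/p):
143 = 11 * 13, so
phi(143) = 143 * (1 - 1/11) * (1 - 1/13) = 120.

120
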